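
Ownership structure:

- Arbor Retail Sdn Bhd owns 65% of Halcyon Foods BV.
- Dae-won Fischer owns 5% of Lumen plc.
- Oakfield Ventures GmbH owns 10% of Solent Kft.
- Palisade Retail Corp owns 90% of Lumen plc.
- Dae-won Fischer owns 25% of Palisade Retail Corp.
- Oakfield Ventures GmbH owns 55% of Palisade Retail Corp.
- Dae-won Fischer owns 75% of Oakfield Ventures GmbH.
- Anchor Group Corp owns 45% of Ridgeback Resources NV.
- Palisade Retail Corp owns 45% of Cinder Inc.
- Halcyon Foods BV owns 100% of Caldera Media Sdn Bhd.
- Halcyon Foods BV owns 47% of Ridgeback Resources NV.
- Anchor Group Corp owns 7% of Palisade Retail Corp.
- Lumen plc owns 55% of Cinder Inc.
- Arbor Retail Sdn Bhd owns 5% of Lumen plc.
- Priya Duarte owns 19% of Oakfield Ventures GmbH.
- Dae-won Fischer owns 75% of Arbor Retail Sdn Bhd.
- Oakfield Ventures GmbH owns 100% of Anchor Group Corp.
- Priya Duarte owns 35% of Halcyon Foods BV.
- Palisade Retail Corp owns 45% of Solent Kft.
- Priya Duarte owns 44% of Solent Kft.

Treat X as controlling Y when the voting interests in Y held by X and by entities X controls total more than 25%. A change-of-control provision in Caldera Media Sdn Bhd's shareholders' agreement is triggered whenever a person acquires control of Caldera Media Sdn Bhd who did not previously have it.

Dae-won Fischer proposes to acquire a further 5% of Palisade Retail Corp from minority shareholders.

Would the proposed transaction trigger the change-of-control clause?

The purchase changes only Dae-won's holdings, so Dae-won is the only person who could newly come to control Caldera.
Dae-won holds 75% of Arbor, so Dae-won controls Arbor.
Arbor holds 65% of Halcyon, so Dae-won controls Halcyon.
Halcyon holds 100% of Caldera, so Dae-won controls Caldera.
So Dae-won already controls Caldera before the transaction.
After the purchase, Dae-won's direct stake in Palisade rises to 25% + 5% = 30%.
Dae-won controlled Caldera already, so this is not a new person acquiring control; every other person's position is unchanged or reduced.
No new person acquires control, so the clause is not triggered.

No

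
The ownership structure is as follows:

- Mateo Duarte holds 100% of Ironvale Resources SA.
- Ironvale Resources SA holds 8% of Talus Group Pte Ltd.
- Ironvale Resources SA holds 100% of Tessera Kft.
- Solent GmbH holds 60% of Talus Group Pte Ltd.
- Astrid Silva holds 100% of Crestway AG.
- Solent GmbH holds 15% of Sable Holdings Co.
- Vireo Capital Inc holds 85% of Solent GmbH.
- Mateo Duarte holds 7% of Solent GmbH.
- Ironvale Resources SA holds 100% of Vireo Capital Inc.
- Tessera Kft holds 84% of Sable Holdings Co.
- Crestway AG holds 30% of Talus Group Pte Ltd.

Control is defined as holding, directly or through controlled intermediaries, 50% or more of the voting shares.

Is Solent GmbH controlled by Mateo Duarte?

Yes

Mateo holds 100% of Ironvale, so Mateo controls Ironvale.
Ironvale holds 100% of Vireo, so Mateo controls Vireo.
Vireo and Mateo together hold 85% + 7% = 92% of Solent, so Mateo controls Solent.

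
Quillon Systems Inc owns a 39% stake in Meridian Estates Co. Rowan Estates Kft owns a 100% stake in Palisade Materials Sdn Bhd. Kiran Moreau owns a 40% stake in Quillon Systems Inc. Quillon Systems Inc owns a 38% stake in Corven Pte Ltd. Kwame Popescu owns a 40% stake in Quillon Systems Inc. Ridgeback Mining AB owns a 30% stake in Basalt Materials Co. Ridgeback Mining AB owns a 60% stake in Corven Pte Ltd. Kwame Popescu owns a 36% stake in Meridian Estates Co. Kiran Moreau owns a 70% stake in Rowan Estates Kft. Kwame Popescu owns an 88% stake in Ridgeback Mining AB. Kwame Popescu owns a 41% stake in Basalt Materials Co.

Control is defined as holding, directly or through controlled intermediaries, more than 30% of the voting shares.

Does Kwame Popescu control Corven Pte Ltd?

Kwame holds 40% of Quillon, so Kwame controls Quillon.
Kwame holds 88% of Ridgeback, so Kwame controls Ridgeback.
Quillon and Ridgeback together hold 38% + 60% = 98% of Corven, so Kwame controls Corven.

Yes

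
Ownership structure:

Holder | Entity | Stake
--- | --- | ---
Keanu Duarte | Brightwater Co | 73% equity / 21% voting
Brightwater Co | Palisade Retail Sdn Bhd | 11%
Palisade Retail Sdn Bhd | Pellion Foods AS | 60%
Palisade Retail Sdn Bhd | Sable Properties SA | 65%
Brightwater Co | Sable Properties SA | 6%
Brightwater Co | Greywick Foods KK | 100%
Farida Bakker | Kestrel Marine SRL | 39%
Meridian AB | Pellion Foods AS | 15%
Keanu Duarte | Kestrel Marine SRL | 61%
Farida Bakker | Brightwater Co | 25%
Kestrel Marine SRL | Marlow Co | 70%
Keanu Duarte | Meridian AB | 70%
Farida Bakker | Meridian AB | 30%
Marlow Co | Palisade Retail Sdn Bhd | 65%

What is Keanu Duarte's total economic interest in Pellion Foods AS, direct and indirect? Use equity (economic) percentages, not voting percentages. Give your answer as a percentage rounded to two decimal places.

Keanu reaches Pellion along 3 paths.
Via Kestrel → Marlow → Palisade: 61% × 70% × 65% × 60% = 16.653%.
Via Brightwater → Palisade: 73% × 11% × 60% = 4.818%.
Via Meridian: 70% × 15% = 10.5%.
Total: 16.653% + 4.818% + 10.5% = 31.971%.
Rounded: 31.97%.

31.97%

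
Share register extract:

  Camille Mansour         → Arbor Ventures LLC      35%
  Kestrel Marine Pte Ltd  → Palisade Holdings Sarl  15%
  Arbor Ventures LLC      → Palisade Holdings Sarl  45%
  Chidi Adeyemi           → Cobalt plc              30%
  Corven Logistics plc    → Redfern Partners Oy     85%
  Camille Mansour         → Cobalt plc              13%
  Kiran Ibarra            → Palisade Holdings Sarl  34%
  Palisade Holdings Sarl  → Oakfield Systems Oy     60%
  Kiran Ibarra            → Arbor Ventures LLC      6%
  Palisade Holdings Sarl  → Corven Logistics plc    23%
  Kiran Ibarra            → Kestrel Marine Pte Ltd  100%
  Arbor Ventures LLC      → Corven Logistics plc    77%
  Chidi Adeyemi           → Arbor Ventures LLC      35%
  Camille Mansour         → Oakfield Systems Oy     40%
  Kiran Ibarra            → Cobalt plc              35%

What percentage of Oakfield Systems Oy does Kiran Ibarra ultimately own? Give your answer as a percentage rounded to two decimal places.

Kiran reaches Oakfield along 3 paths.
Via Kestrel → Palisade: 100% × 15% × 60% = 9%.
Via Palisade: 34% × 60% = 20.4%.
Via Arbor → Palisade: 6% × 45% × 60% = 1.62%.
Total: 9% + 20.4% + 1.62% = 31.02%.

31.02%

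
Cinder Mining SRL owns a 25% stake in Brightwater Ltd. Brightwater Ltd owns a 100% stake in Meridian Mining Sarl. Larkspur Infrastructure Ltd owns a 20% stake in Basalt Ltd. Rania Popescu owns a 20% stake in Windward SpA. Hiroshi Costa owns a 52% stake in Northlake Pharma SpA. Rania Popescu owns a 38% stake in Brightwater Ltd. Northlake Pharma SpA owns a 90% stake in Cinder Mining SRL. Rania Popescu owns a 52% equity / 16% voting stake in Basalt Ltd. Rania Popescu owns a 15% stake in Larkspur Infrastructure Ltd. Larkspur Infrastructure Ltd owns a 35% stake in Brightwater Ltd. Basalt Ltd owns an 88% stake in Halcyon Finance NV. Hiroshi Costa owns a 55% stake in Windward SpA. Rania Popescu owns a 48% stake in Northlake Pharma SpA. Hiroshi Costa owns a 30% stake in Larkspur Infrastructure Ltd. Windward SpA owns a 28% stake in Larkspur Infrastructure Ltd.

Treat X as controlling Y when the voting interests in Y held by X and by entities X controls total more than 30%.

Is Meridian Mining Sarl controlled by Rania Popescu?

Rania holds 48% of Northlake, so Rania controls Northlake.
Northlake holds 90% of Cinder, so Rania controls Cinder.
Rania and Cinder together hold 38% + 25% = 63% of Brightwater, so Rania controls Brightwater.
Brightwater holds 100% of Meridian, so Rania controls Meridian.

Yes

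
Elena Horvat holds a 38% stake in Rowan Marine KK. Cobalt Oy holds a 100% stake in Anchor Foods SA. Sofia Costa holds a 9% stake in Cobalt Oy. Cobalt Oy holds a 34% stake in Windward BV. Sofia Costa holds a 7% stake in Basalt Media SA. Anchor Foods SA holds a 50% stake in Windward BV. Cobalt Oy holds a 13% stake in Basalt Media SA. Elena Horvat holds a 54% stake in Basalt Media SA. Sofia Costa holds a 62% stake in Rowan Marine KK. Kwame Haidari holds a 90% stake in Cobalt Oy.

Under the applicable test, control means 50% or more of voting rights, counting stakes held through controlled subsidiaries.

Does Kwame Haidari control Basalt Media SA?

No

Kwame holds 90% of Cobalt, so Kwame controls Cobalt.
Cobalt holds 100% of Anchor, so Kwame controls Anchor.
Cobalt and Anchor together hold 34% + 50% = 84% of Windward, so Kwame controls Windward.
In Basalt, Kwame's side holds only 13%, not ≥ 50%.
So Kwame does not control Basalt.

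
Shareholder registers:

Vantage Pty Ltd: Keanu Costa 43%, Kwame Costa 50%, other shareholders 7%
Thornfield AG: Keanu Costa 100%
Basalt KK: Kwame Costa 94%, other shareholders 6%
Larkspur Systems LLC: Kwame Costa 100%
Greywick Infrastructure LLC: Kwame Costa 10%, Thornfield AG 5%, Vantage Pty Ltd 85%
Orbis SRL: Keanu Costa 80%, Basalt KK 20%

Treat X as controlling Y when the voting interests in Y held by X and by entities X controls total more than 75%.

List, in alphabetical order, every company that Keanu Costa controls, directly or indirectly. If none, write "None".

Orbis SRL, Thornfield AG

Keanu holds 100% of Thornfield, so Keanu controls Thornfield.
Keanu holds 80% of Orbis, so Keanu controls Orbis.
No other company's threshold is met.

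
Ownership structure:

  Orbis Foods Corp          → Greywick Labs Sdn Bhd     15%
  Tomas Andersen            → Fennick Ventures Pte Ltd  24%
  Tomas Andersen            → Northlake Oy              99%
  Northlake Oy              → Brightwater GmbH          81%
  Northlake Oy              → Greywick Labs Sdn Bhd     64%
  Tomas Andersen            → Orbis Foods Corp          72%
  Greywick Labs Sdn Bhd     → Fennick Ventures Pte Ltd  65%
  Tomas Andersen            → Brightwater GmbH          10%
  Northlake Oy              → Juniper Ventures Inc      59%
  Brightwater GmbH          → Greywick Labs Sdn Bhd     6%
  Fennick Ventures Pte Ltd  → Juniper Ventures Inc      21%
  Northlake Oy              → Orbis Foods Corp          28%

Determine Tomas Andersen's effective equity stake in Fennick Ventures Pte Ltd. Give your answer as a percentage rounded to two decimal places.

78.42%

Tomas reaches Fennick along 6 paths.
Via Northlake → Greywick: 99% × 64% × 65% = 41.184%.
Via Northlake → Orbis → Greywick: 99% × 28% × 15% × 65% = 2.7027%.
Via Orbis → Greywick: 72% × 15% × 65% = 7.02%.
Via Northlake → Brightwater → Greywick: 99% × 81% × 6% × 65% = 3.12741%.
Via Brightwater → Greywick: 10% × 6% × 65% = 0.39%.
Direct stake: 24% = 24%.
Total: 41.184% + 2.7027% + 7.02% + 3.12741% + 0.39% + 24% = 78.42411%.
Rounded: 78.42%.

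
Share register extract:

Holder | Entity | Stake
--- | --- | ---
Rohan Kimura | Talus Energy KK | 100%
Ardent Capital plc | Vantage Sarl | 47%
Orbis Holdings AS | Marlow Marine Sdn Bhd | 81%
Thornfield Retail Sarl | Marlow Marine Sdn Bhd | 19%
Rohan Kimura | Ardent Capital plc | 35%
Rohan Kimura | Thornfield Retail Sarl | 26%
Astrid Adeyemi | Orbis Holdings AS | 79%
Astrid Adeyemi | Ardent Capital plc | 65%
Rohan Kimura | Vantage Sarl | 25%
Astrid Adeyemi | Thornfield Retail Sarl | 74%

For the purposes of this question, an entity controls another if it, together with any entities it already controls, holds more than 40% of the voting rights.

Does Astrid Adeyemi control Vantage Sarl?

Astrid holds 65% of Ardent, so Astrid controls Ardent.
Ardent holds 47% of Vantage, so Astrid controls Vantage.

Yes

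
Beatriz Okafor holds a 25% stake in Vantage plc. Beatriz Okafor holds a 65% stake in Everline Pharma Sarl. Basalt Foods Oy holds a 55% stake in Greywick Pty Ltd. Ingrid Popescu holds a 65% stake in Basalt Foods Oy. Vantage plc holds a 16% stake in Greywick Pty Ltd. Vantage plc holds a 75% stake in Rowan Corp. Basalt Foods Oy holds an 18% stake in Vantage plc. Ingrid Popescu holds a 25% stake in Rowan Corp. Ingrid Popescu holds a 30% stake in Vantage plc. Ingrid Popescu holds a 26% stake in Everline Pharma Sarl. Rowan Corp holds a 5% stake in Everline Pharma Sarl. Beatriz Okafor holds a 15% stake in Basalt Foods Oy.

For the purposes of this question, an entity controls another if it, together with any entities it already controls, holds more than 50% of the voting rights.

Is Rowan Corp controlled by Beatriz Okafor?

Beatriz holds 65% of Everline, so Beatriz controls Everline.
Neither Beatriz nor any entity Beatriz controls holds any voting interest in Rowan.
So Beatriz does not control Rowan.

No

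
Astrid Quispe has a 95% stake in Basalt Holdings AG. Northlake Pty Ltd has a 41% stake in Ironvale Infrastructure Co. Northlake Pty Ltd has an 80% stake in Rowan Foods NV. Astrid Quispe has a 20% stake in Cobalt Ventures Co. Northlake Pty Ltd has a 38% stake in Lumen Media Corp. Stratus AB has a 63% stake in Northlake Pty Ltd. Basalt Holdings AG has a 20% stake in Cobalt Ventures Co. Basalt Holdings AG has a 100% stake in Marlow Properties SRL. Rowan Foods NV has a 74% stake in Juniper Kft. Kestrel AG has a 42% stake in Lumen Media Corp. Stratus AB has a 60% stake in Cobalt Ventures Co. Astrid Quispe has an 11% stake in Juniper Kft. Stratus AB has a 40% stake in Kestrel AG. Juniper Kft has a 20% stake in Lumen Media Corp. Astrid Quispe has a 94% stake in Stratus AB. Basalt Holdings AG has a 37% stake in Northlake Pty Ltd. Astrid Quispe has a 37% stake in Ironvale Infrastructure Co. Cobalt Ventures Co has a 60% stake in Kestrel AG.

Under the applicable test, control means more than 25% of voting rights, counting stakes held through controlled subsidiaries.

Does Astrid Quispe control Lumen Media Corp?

Astrid holds 94% of Stratus, so Astrid controls Stratus.
Astrid holds 95% of Basalt, so Astrid controls Basalt.
Astrid and Basalt and Stratus together hold 20% + 20% + 60% = 100% of Cobalt, so Astrid controls Cobalt.
Cobalt and Stratus together hold 60% + 40% = 100% of Kestrel, so Astrid controls Kestrel.
Basalt and Stratus together hold 37% + 63% = 100% of Northlake, so Astrid controls Northlake.
Northlake holds 80% of Rowan, so Astrid controls Rowan.
Rowan and Astrid together hold 74% + 11% = 85% of Juniper, so Astrid controls Juniper.
Juniper and Northlake and Kestrel together hold 20% + 38% + 42% = 100% of Lumen, so Astrid controls Lumen.

Yes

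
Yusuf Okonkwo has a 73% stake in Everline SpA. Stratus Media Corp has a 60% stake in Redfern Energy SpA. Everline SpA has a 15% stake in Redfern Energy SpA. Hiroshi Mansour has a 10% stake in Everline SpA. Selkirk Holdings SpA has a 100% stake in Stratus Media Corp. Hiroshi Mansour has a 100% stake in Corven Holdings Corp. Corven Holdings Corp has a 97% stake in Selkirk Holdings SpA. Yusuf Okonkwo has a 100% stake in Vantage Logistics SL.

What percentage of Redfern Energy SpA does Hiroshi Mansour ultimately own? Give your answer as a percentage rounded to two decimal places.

59.70%

Hiroshi reaches Redfern along 2 paths.
Via Corven → Selkirk → Stratus: 100% × 97% × 100% × 60% = 58.2%.
Via Everline: 10% × 15% = 1.5%.
Total: 58.2% + 1.5% = 59.7%.
Rounded: 59.70%.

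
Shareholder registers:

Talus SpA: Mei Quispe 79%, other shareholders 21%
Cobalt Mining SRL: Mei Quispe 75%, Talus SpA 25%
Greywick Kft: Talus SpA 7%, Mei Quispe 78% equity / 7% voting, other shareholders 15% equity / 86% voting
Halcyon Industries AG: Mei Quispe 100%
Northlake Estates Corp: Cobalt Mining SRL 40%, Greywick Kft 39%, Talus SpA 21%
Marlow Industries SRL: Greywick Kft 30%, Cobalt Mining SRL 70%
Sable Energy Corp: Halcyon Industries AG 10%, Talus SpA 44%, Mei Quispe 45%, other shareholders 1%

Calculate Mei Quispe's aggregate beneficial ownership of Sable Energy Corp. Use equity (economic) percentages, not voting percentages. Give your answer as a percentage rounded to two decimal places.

Mei reaches Sable along 3 paths.
Via Halcyon: 100% × 10% = 10%.
Via Talus: 79% × 44% = 34.76%.
Direct stake: 45% = 45%.
Total: 10% + 34.76% + 45% = 89.76%.

89.76%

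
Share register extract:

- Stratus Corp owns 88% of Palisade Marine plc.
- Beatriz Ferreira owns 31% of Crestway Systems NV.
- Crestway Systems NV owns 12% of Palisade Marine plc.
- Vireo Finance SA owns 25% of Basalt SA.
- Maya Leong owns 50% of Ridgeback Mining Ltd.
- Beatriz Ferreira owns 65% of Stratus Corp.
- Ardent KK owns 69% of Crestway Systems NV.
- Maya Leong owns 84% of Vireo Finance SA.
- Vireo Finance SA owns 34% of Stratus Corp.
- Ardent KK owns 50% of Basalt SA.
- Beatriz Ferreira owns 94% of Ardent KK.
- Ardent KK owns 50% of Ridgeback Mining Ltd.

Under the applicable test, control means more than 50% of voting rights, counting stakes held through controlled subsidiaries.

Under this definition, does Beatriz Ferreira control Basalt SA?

Beatriz holds 94% of Ardent, so Beatriz controls Ardent.
Beatriz and Ardent together hold 31% + 69% = 100% of Crestway, so Beatriz controls Crestway.
Beatriz holds 65% of Stratus, so Beatriz controls Stratus.
Stratus and Crestway together hold 88% + 12% = 100% of Palisade, so Beatriz controls Palisade.
In Basalt, Beatriz's side holds only 50%, not > 50%.
So Beatriz does not control Basalt.

No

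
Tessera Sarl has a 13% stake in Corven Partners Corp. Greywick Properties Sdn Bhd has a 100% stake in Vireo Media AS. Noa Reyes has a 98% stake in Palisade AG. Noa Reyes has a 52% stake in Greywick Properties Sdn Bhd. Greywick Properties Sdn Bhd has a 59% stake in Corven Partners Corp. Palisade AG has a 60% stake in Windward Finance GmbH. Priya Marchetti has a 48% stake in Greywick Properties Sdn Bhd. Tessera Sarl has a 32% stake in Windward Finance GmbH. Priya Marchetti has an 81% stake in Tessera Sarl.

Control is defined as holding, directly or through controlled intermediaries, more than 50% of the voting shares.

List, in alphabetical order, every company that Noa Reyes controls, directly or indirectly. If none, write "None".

Corven Partners Corp, Greywick Properties Sdn Bhd, Palisade AG, Vireo Media AS, Windward Finance GmbH

Noa holds 52% of Greywick, so Noa controls Greywick.
Noa holds 98% of Palisade, so Noa controls Palisade.
Greywick holds 59% of Corven, so Noa controls Corven.
Greywick holds 100% of Vireo, so Noa controls Vireo.
Palisade holds 60% of Windward, so Noa controls Windward.
No other company's threshold is met.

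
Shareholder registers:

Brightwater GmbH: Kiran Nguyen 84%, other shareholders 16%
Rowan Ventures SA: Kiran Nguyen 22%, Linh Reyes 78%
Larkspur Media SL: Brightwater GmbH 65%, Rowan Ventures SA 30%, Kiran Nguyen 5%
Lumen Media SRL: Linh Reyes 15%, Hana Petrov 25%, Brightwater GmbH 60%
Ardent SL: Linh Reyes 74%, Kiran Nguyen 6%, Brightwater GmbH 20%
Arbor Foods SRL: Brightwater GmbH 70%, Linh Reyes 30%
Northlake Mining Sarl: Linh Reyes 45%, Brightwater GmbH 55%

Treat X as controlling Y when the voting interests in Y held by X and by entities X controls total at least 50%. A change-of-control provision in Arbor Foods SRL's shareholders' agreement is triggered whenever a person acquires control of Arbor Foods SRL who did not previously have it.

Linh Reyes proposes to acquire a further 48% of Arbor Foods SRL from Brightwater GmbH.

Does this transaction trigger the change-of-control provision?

Yes

The purchase adds only to Linh's holdings (Brightwater's stake shrinks), so Linh is the only person who could newly come to control Arbor.
Linh holds 78% of Rowan, so Linh controls Rowan.
Linh holds 74% of Ardent, so Linh controls Ardent.
In Arbor, Linh's side holds only 30%, not ≥ 50%.
So before the transaction, Linh does not control Arbor.
After the purchase, Linh's direct stake in Arbor rises to 30% + 48% = 78%, and Brightwater's stake falls to 22%.
Linh holds 78% of Arbor, so Linh controls Arbor.
Linh did not control Arbor before and does after, so the clause is triggered.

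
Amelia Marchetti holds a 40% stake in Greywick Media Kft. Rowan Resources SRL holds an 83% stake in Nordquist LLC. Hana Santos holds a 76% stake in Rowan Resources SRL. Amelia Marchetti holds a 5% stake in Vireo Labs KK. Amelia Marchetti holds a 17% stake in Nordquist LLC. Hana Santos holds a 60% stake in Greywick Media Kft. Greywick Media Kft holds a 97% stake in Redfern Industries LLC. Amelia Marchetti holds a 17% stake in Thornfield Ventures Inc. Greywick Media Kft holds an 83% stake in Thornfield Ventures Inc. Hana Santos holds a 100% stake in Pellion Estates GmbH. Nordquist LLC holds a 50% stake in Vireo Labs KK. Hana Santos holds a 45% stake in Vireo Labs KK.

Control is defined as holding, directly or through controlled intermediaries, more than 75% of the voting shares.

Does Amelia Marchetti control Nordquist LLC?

No

Amelia's largest direct stake is 40% in Greywick, which does not meet the threshold, so Amelia controls no company.
In Nordquist, Amelia's side holds only 17%, not > 75%.
So Amelia does not control Nordquist.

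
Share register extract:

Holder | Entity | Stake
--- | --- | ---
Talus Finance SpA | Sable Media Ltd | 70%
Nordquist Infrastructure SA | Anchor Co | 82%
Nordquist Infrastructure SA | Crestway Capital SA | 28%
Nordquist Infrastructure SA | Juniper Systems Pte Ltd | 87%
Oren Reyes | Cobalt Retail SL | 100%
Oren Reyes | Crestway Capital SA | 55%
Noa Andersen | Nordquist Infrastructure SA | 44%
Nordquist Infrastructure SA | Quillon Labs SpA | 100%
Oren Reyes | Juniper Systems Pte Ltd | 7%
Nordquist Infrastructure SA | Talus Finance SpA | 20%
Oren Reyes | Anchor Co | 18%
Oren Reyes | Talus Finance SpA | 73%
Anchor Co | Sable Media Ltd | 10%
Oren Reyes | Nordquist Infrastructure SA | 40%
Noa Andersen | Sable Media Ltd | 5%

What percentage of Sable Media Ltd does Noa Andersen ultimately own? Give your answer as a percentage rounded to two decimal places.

14.77%

Noa reaches Sable along 3 paths.
Direct stake: 5% = 5%.
Via Nordquist → Anchor: 44% × 82% × 10% = 3.608%.
Via Nordquist → Talus: 44% × 20% × 70% = 6.16%.
Total: 5% + 3.608% + 6.16% = 14.768%.
Rounded: 14.77%.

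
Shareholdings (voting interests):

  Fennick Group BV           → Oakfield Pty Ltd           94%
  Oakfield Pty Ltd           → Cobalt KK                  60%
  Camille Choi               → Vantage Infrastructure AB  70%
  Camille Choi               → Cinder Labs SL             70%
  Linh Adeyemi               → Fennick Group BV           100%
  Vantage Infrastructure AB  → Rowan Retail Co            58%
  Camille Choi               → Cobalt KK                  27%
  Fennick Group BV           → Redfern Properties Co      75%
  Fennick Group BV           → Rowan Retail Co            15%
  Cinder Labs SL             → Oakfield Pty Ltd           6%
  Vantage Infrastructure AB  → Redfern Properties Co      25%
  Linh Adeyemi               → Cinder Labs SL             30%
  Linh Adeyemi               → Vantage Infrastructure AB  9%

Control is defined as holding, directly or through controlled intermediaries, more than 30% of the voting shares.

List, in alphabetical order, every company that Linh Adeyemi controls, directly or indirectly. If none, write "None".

Linh holds 100% of Fennick, so Linh controls Fennick.
Fennick holds 75% of Redfern, so Linh controls Redfern.
Fennick holds 94% of Oakfield, so Linh controls Oakfield.
Oakfield holds 60% of Cobalt, so Linh controls Cobalt.
No other company's threshold is met.

Cobalt KK, Fennick Group BV, Oakfield Pty Ltd, Redfern Properties Co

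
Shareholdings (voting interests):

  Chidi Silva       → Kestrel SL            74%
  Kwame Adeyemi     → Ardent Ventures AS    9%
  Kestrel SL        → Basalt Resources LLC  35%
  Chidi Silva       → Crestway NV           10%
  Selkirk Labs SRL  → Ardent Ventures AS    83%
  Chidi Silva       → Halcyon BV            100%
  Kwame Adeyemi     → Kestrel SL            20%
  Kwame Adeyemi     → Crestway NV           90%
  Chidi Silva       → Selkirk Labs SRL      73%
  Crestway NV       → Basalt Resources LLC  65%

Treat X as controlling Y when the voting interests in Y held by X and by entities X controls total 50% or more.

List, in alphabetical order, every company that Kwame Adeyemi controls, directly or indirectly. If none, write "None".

Kwame holds 90% of Crestway, so Kwame controls Crestway.
Crestway holds 65% of Basalt, so Kwame controls Basalt.
No other company's threshold is met.

Basalt Resources LLC, Crestway NV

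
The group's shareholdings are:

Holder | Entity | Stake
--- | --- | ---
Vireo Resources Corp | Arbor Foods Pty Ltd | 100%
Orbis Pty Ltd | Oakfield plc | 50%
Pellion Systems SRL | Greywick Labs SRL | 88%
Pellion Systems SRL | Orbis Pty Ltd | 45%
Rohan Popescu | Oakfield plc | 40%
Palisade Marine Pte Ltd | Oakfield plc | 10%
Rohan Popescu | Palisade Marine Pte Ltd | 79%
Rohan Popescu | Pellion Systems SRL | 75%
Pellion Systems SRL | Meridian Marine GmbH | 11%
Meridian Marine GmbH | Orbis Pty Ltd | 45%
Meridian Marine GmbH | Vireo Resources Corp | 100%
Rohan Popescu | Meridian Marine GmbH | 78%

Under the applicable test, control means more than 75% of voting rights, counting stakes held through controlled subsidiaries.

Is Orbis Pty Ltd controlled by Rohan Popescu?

No

Rohan holds 78% of Meridian, so Rohan controls Meridian.
Rohan holds 79% of Palisade, so Rohan controls Palisade.
Meridian holds 100% of Vireo, so Rohan controls Vireo.
Vireo holds 100% of Arbor, so Rohan controls Arbor.
In Orbis, Rohan's side holds only 45%, not > 75%.
So Rohan does not control Orbis.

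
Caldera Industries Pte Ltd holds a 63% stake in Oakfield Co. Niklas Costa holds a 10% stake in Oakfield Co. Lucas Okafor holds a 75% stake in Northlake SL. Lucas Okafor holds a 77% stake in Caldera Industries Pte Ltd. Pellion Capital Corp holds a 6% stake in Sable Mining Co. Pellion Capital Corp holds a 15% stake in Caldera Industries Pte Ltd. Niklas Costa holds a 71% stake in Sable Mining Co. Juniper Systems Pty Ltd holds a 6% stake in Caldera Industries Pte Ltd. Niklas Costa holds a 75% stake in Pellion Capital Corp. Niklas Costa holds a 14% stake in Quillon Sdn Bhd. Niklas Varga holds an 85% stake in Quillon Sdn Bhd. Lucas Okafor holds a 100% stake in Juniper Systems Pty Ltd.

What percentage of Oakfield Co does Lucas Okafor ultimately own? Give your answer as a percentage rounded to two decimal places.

52.29%

Lucas reaches Oakfield along 2 paths.
Via Juniper → Caldera: 100% × 6% × 63% = 3.78%.
Via Caldera: 77% × 63% = 48.51%.
Total: 3.78% + 48.51% = 52.29%.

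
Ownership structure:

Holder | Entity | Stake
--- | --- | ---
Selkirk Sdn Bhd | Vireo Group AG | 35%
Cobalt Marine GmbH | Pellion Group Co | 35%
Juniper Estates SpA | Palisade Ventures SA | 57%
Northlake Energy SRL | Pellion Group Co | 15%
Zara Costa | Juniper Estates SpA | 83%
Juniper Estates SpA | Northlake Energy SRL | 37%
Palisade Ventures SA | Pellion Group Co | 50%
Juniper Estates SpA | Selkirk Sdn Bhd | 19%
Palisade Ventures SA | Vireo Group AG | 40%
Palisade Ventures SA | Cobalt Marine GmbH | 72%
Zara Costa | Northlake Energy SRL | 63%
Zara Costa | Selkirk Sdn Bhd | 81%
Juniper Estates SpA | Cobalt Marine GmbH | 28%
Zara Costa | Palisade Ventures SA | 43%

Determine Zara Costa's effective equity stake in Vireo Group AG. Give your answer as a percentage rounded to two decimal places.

69.99%

Zara reaches Vireo along 4 paths.
Via Juniper → Palisade: 83% × 57% × 40% = 18.924%.
Via Palisade: 43% × 40% = 17.2%.
Via Selkirk: 81% × 35% = 28.35%.
Via Juniper → Selkirk: 83% × 19% × 35% = 5.5195%.
Total: 18.924% + 17.2% + 28.35% + 5.5195% = 69.9935%.
Rounded: 69.99%.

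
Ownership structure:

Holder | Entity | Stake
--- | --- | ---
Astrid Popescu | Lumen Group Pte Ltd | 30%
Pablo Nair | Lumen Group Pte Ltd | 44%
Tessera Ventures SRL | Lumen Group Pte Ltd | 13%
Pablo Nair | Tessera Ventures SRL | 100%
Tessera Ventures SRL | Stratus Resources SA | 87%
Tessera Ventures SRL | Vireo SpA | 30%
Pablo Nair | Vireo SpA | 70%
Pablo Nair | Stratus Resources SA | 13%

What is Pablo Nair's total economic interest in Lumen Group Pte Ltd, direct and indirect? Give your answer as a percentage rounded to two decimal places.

57.00%

Pablo reaches Lumen along 2 paths.
Direct stake: 44% = 44%.
Via Tessera: 100% × 13% = 13%.
Total: 44% + 13% = 57%.
Rounded: 57.00%.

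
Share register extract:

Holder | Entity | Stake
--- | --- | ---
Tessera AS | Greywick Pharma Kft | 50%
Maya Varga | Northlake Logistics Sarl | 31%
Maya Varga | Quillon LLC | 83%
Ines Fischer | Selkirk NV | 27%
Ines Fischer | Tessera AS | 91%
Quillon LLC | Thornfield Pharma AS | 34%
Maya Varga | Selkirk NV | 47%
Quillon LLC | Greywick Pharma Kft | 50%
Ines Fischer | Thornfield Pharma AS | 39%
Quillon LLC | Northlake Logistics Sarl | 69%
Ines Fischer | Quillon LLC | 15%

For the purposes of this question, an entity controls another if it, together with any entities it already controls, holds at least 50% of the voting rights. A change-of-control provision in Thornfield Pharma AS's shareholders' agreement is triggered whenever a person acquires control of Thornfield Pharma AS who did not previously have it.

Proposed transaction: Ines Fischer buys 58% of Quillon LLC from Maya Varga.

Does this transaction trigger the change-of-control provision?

The purchase adds only to Ines's holdings (Maya's stake shrinks), so Ines is the only person who could newly come to control Thornfield.
Ines holds 91% of Tessera, so Ines controls Tessera.
Tessera holds 50% of Greywick, so Ines controls Greywick.
In Thornfield, Ines's side holds only 39%, not ≥ 50%.
So before the transaction, Ines does not control Thornfield.
After the purchase, Ines's direct stake in Quillon rises to 15% + 58% = 73%, and Maya's stake falls to 25%.
Ines holds 73% of Quillon, so Ines controls Quillon.
Quillon and Ines together hold 34% + 39% = 73% of Thornfield, so Ines controls Thornfield.
Ines did not control Thornfield before and does after, so the clause is triggered.

Yes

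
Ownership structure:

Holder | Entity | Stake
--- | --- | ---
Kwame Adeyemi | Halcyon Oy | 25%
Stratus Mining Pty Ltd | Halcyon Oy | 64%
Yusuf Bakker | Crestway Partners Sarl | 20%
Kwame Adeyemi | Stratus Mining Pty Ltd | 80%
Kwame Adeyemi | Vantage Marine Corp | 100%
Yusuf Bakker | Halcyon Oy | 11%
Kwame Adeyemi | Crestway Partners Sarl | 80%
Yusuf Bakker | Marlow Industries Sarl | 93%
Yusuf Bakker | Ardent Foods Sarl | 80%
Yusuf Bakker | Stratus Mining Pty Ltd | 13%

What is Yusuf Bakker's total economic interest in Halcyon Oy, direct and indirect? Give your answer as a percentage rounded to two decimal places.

19.32%

Yusuf reaches Halcyon along 2 paths.
Direct stake: 11% = 11%.
Via Stratus: 13% × 64% = 8.32%.
Total: 11% + 8.32% = 19.32%.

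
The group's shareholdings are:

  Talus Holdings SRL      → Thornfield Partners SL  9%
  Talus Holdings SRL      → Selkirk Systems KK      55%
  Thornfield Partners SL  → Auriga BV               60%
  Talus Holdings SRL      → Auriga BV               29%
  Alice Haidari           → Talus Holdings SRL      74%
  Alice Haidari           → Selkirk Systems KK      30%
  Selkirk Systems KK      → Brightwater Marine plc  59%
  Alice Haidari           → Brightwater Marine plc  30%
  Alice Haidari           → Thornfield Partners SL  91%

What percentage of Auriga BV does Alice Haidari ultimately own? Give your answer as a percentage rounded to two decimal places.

80.06%

Alice reaches Auriga along 3 paths.
Via Thornfield: 91% × 60% = 54.6%.
Via Talus → Thornfield: 74% × 9% × 60% = 3.996%.
Via Talus: 74% × 29% = 21.46%.
Total: 54.6% + 3.996% + 21.46% = 80.056%.
Rounded: 80.06%.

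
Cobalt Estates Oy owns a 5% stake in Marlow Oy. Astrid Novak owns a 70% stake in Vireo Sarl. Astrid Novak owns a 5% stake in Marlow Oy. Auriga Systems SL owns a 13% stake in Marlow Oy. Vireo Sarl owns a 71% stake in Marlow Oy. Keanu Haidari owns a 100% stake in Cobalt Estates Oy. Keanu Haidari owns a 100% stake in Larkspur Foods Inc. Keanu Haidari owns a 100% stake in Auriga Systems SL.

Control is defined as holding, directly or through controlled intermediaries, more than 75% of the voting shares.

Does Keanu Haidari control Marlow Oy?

No

Keanu holds 100% of Cobalt, so Keanu controls Cobalt.
Keanu holds 100% of Larkspur, so Keanu controls Larkspur.
Keanu holds 100% of Auriga, so Keanu controls Auriga.
In Marlow, Keanu's side holds only 5% + 13% = 18%, not > 75%.
So Keanu does not control Marlow.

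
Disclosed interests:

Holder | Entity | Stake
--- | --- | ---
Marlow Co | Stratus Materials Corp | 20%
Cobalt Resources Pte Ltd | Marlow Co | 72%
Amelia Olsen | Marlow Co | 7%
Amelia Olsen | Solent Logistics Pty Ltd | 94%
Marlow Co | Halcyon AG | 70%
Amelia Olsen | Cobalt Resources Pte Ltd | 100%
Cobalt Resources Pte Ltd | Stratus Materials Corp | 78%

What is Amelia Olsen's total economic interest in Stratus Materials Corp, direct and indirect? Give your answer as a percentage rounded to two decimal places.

Amelia reaches Stratus along 3 paths.
Via Cobalt: 100% × 78% = 78%.
Via Cobalt → Marlow: 100% × 72% × 20% = 14.4%.
Via Marlow: 7% × 20% = 1.4%.
Total: 78% + 14.4% + 1.4% = 93.8%.
Rounded: 93.80%.

93.80%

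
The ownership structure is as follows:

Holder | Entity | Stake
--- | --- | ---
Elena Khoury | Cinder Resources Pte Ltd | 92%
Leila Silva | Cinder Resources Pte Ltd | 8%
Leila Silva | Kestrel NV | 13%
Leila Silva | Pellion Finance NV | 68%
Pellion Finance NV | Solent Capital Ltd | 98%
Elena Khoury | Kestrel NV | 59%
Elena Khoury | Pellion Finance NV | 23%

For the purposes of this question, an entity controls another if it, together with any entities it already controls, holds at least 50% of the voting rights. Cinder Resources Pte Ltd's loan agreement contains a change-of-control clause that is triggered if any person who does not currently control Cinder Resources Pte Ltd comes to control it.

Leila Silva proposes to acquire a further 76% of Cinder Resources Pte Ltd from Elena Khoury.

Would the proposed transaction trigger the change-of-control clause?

Yes

The purchase adds only to Leila's holdings (Elena's stake shrinks), so Leila is the only person who could newly come to control Cinder.
Leila holds 68% of Pellion, so Leila controls Pellion.
Pellion holds 98% of Solent, so Leila controls Solent.
In Cinder, Leila's side holds only 8%, not ≥ 50%.
So before the transaction, Leila does not control Cinder.
After the purchase, Leila's direct stake in Cinder rises to 8% + 76% = 84%, and Elena's stake falls to 16%.
Leila holds 84% of Cinder, so Leila controls Cinder.
Leila did not control Cinder before and does after, so the clause is triggered.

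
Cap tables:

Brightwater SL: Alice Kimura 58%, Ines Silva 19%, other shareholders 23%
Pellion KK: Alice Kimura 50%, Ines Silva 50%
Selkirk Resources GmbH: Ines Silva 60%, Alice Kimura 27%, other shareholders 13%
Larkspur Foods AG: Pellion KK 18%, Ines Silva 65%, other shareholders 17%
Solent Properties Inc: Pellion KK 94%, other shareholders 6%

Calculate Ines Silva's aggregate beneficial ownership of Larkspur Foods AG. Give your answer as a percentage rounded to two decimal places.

Ines reaches Larkspur along 2 paths.
Via Pellion: 50% × 18% = 9%.
Direct stake: 65% = 65%.
Total: 9% + 65% = 74%.
Rounded: 74.00%.

74.00%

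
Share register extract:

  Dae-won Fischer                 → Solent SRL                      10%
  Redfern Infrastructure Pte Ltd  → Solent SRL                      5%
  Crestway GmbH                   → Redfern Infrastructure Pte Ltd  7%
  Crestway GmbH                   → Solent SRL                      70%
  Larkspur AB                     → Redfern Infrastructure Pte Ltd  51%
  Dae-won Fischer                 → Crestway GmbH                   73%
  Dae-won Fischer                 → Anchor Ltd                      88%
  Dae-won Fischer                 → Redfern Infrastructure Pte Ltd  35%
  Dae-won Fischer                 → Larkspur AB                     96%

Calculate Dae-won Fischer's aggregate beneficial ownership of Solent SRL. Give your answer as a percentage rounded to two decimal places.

Dae-won reaches Solent along 5 paths.
Via Larkspur → Redfern: 96% × 51% × 5% = 2.448%.
Via Redfern: 35% × 5% = 1.75%.
Via Crestway → Redfern: 73% × 7% × 5% = 0.2555%.
Via Crestway: 73% × 70% = 51.1%.
Direct stake: 10% = 10%.
Total: 2.448% + 1.75% + 0.2555% + 51.1% + 10% = 65.5535%.
Rounded: 65.55%.

65.55%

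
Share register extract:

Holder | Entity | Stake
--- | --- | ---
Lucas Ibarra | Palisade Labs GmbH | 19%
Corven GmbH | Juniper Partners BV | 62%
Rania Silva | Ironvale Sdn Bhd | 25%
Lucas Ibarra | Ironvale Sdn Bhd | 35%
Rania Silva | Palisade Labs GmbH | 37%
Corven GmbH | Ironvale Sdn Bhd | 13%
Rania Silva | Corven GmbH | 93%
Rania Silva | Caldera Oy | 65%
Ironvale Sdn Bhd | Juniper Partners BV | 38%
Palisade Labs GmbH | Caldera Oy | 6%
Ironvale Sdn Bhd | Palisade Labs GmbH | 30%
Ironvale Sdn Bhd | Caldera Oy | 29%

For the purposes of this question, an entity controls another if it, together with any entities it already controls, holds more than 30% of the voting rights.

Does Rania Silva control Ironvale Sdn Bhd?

Yes

Rania holds 93% of Corven, so Rania controls Corven.
Corven and Rania together hold 13% + 25% = 38% of Ironvale, so Rania controls Ironvale.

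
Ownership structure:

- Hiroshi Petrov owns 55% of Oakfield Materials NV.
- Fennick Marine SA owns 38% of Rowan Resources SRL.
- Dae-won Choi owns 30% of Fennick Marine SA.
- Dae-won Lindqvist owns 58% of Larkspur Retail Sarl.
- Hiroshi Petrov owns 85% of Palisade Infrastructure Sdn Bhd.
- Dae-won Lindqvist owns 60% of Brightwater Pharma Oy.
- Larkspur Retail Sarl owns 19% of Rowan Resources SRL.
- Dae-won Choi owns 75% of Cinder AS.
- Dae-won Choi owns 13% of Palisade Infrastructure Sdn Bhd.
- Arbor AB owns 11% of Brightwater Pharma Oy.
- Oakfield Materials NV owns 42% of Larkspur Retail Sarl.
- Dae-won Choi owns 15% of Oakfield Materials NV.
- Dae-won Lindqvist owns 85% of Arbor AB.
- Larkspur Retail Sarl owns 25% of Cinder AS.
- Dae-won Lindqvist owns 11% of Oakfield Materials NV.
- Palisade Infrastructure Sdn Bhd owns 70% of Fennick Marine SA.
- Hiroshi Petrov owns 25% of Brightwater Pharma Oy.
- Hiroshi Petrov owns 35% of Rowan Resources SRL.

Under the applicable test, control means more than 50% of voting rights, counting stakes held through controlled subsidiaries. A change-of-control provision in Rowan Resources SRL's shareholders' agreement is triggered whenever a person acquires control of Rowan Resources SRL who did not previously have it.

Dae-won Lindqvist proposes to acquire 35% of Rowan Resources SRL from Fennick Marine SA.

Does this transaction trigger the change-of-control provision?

The purchase adds only to Dae-won Lindqvist's holdings (Fennick's stake shrinks), so Dae-won Lindqvist is the only person who could newly come to control Rowan.
Dae-won Lindqvist holds 85% of Arbor, so Dae-won Lindqvist controls Arbor.
Dae-won Lindqvist holds 58% of Larkspur, so Dae-won Lindqvist controls Larkspur.
Dae-won Lindqvist and Arbor together hold 60% + 11% = 71% of Brightwater, so Dae-won Lindqvist controls Brightwater.
In Rowan, Dae-won Lindqvist's side holds only 19%, not > 50%.
So before the transaction, Dae-won Lindqvist does not control Rowan.
After the purchase, Dae-won Lindqvist holds 35% of Rowan directly, and Fennick's stake falls to 3%.
Larkspur and Dae-won Lindqvist together hold 19% + 35% = 54% of Rowan, so Dae-won Lindqvist controls Rowan.
Dae-won Lindqvist did not control Rowan before and does after, so the clause is triggered.

Yes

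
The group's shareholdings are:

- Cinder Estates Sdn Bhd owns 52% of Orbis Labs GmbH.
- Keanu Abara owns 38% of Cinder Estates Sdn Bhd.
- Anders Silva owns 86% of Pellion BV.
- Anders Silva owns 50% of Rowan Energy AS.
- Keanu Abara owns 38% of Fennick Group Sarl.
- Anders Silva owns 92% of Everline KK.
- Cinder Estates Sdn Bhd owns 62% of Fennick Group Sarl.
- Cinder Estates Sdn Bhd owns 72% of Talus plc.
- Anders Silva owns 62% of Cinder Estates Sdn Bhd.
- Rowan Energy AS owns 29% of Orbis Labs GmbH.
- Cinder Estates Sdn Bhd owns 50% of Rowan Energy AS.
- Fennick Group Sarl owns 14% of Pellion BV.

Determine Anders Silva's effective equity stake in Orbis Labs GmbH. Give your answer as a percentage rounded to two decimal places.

55.73%

Anders reaches Orbis along 3 paths.
Via Rowan: 50% × 29% = 14.5%.
Via Cinder → Rowan: 62% × 50% × 29% = 8.99%.
Via Cinder: 62% × 52% = 32.24%.
Total: 14.5% + 8.99% + 32.24% = 55.73%.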